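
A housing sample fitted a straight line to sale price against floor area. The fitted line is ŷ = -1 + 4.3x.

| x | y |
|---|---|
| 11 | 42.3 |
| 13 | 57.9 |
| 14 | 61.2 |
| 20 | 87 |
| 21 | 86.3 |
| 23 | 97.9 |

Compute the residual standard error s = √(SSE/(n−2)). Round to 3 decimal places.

s = 3.240

x=11: ŷ = -1 + 4.3·11 = 46.3; e = 42.3 − 46.3 = -4
x=13: ŷ = -1 + 4.3·13 = 54.9; e = 57.9 − 54.9 = 3
x=14: ŷ = -1 + 4.3·14 = 59.2; e = 61.2 − 59.2 = 2
x=20: ŷ = -1 + 4.3·20 = 85; e = 87 − 85 = 2
x=21: ŷ = -1 + 4.3·21 = 89.3; e = 86.3 − 89.3 = -3
x=23: ŷ = -1 + 4.3·23 = 97.9; e = 97.9 − 97.9 = 0
SSE = 16 + 9 + 4 + 4 + 9 + 0 = 42
s = √(42/4) = √10.5 ≈ 3.240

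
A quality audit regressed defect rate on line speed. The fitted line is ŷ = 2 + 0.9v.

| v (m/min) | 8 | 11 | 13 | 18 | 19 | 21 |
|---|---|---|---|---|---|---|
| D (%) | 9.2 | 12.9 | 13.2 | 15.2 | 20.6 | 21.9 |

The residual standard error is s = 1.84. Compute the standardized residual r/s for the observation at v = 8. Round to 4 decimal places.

0.0000

ŷ = 2 + 0.9·8 = 9.2
r = 9.2 − 9.2 = 0
r/s = 0 / 1.84 = 0.0000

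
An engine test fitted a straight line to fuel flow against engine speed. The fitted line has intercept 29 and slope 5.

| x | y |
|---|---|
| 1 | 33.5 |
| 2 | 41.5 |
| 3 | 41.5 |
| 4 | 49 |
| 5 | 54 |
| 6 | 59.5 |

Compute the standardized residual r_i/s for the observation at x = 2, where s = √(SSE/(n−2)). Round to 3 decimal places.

1.387

x=1: ŷ = 29 + 5·1 = 34; r = 33.5 − 34 = -0.5
x=2: ŷ = 29 + 5·2 = 39; r = 41.5 − 39 = 2.5
x=3: ŷ = 29 + 5·3 = 44; r = 41.5 − 44 = -2.5
x=4: ŷ = 29 + 5·4 = 49; r = 49 − 49 = 0
x=5: ŷ = 29 + 5·5 = 54; r = 54 − 54 = 0
x=6: ŷ = 29 + 5·6 = 59; r = 59.5 − 59 = 0.5
SSE = 0.25 + 6.25 + 6.25 + 0 + 0 + 0.25 = 13
s = √(13/4) = 1.80278
r/s = 2.5 / 1.80278 = 1.387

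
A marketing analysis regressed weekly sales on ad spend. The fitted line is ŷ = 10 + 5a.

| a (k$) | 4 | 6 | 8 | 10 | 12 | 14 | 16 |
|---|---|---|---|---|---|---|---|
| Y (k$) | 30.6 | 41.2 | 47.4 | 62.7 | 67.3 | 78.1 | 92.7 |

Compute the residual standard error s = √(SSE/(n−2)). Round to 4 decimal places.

s = 2.6092

a=4: ŷ = 10 + 5·4 = 30; r = 30.6 − 30 = 0.6
a=6: ŷ = 10 + 5·6 = 40; r = 41.2 − 40 = 1.2
a=8: ŷ = 10 + 5·8 = 50; r = 47.4 − 50 = -2.6
a=10: ŷ = 10 + 5·10 = 60; r = 62.7 − 60 = 2.7
a=12: ŷ = 10 + 5·12 = 70; r = 67.3 − 70 = -2.7
a=14: ŷ = 10 + 5·14 = 80; r = 78.1 − 80 = -1.9
a=16: ŷ = 10 + 5·16 = 90; r = 92.7 − 90 = 2.7
SSE = 0.36 + 1.44 + 6.76 + 7.29 + 7.29 + 3.61 + 7.29 = 34.04
s = √(34.04/5) = √6.808 ≈ 2.6092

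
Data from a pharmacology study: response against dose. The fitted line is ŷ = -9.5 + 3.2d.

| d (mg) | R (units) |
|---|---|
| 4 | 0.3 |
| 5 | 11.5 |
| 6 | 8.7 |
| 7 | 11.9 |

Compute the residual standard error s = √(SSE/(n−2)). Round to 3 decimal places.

d=4: ŷ = -9.5 + 3.2·4 = 3.3; e = 0.3 − 3.3 = -3
d=5: ŷ = -9.5 + 3.2·5 = 6.5; e = 11.5 − 6.5 = 5
d=6: ŷ = -9.5 + 3.2·6 = 9.7; e = 8.7 − 9.7 = -1
d=7: ŷ = -9.5 + 3.2·7 = 12.9; e = 11.9 − 12.9 = -1
SSE = 9 + 25 + 1 + 1 = 36
s = √(36/2) = √18 ≈ 4.243

s = 4.243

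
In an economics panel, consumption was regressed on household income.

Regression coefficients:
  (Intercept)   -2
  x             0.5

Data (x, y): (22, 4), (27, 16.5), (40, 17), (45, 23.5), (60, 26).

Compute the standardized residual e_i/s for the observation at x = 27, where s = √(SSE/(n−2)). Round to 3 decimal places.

x=22: ŷ = -2 + 0.5·22 = 9; e = 4 − 9 = -5
x=27: ŷ = -2 + 0.5·27 = 11.5; e = 16.5 − 11.5 = 5
x=40: ŷ = -2 + 0.5·40 = 18; e = 17 − 18 = -1
x=45: ŷ = -2 + 0.5·45 = 20.5; e = 23.5 − 20.5 = 3
x=60: ŷ = -2 + 0.5·60 = 28; e = 26 − 28 = -2
SSE = 25 + 25 + 1 + 9 + 4 = 64
s = √(64/3) = 4.6188
e/s = 5 / 4.6188 = 1.083

1.083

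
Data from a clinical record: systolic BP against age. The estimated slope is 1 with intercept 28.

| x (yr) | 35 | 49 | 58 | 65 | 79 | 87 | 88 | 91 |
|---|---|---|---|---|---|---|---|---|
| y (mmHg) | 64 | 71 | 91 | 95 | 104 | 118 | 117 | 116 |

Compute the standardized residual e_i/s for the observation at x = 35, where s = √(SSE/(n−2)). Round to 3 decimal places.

x=35: ŷ = 28 + 35 = 63; e = 64 − 63 = 1
x=49: ŷ = 28 + 49 = 77; e = 71 − 77 = -6
x=58: ŷ = 28 + 58 = 86; e = 91 − 86 = 5
x=65: ŷ = 28 + 65 = 93; e = 95 − 93 = 2
x=79: ŷ = 28 + 79 = 107; e = 104 − 107 = -3
x=87: ŷ = 28 + 87 = 115; e = 118 − 115 = 3
x=88: ŷ = 28 + 88 = 116; e = 117 − 116 = 1
x=91: ŷ = 28 + 91 = 119; e = 116 − 119 = -3
SSE = 1 + 36 + 25 + 4 + 9 + 9 + 1 + 9 = 94
s = √(94/6) = 3.95811
e/s = 1 / 3.95811 = 0.253

0.253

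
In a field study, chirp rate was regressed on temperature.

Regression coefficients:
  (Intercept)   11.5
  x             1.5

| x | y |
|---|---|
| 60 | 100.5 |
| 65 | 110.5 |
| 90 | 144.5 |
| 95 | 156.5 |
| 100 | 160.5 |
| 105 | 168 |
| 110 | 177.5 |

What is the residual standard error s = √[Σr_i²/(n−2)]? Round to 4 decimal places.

x=60: ŷ = 11.5 + 1.5·60 = 101.5; r = 100.5 − 101.5 = -1
x=65: ŷ = 11.5 + 1.5·65 = 109; r = 110.5 − 109 = 1.5
x=90: ŷ = 11.5 + 1.5·90 = 146.5; r = 144.5 − 146.5 = -2
x=95: ŷ = 11.5 + 1.5·95 = 154; r = 156.5 − 154 = 2.5
x=100: ŷ = 11.5 + 1.5·100 = 161.5; r = 160.5 − 161.5 = -1
x=105: ŷ = 11.5 + 1.5·105 = 169; r = 168 − 169 = -1
x=110: ŷ = 11.5 + 1.5·110 = 176.5; r = 177.5 − 176.5 = 1
SSE = 1 + 2.25 + 4 + 6.25 + 1 + 1 + 1 = 16.5
s = √(16.5/5) = √3.3 ≈ 1.8166

s = 1.8166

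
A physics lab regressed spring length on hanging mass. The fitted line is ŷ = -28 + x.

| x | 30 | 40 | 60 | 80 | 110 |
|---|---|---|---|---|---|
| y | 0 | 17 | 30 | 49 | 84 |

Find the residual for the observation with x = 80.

r = -3

ŷ = -28 + 80 = 52
r = 49 − 52 = -3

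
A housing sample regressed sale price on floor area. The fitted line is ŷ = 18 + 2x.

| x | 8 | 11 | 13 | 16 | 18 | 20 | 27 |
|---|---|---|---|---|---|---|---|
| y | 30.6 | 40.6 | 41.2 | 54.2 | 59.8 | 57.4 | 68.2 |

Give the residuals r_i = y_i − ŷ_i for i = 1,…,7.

-3.4, 0.6, -2.8, 4.2, 5.8, -0.6, -3.8

x=8: ŷ = 18 + 2·8 = 34; r = 30.6 − 34 = -3.4
x=11: ŷ = 18 + 2·11 = 40; r = 40.6 − 40 = 0.6
x=13: ŷ = 18 + 2·13 = 44; r = 41.2 − 44 = -2.8
x=16: ŷ = 18 + 2·16 = 50; r = 54.2 − 50 = 4.2
x=18: ŷ = 18 + 2·18 = 54; r = 59.8 − 54 = 5.8
x=20: ŷ = 18 + 2·20 = 58; r = 57.4 − 58 = -0.6
x=27: ŷ = 18 + 2·27 = 72; r = 68.2 − 72 = -3.8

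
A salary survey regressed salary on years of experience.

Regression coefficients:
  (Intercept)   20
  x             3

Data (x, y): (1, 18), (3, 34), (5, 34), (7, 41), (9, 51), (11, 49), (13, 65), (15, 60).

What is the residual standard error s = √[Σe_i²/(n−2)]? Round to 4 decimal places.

x=1: ŷ = 20 + 3·1 = 23; e = 18 − 23 = -5
x=3: ŷ = 20 + 3·3 = 29; e = 34 − 29 = 5
x=5: ŷ = 20 + 3·5 = 35; e = 34 − 35 = -1
x=7: ŷ = 20 + 3·7 = 41; e = 41 − 41 = 0
x=9: ŷ = 20 + 3·9 = 47; e = 51 − 47 = 4
x=11: ŷ = 20 + 3·11 = 53; e = 49 − 53 = -4
x=13: ŷ = 20 + 3·13 = 59; e = 65 − 59 = 6
x=15: ŷ = 20 + 3·15 = 65; e = 60 − 65 = -5
SSE = 25 + 25 + 1 + 0 + 16 + 16 + 36 + 25 = 144
s = √(144/6) = √24 ≈ 4.8990

s = 4.8990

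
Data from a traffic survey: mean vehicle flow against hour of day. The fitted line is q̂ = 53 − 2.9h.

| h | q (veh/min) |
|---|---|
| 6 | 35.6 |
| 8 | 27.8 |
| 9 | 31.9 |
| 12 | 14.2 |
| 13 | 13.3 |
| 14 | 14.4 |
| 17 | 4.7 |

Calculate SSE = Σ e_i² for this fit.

SSE = 54

h=6: q̂ = 53 − 2.9·6 = 35.6; e = 35.6 − 35.6 = 0
h=8: q̂ = 53 − 2.9·8 = 29.8; e = 27.8 − 29.8 = -2
h=9: q̂ = 53 − 2.9·9 = 26.9; e = 31.9 − 26.9 = 5
h=12: q̂ = 53 − 2.9·12 = 18.2; e = 14.2 − 18.2 = -4
h=13: q̂ = 53 − 2.9·13 = 15.3; e = 13.3 − 15.3 = -2
h=14: q̂ = 53 − 2.9·14 = 12.4; e = 14.4 − 12.4 = 2
h=17: q̂ = 53 − 2.9·17 = 3.7; e = 4.7 − 3.7 = 1
SSE = 0 + 4 + 25 + 16 + 4 + 4 + 1 = 54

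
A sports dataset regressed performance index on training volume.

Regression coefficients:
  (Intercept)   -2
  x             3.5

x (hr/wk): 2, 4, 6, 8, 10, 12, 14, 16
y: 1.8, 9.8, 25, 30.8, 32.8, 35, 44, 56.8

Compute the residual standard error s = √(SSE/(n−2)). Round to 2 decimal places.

x=2: ŷ = -2 + 3.5·2 = 5; r = 1.8 − 5 = -3.2
x=4: ŷ = -2 + 3.5·4 = 12; r = 9.8 − 12 = -2.2
x=6: ŷ = -2 + 3.5·6 = 19; r = 25 − 19 = 6
x=8: ŷ = -2 + 3.5·8 = 26; r = 30.8 − 26 = 4.8
x=10: ŷ = -2 + 3.5·10 = 33; r = 32.8 − 33 = -0.2
x=12: ŷ = -2 + 3.5·12 = 40; r = 35 − 40 = -5
x=14: ŷ = -2 + 3.5·14 = 47; r = 44 − 47 = -3
x=16: ŷ = -2 + 3.5·16 = 54; r = 56.8 − 54 = 2.8
SSE = 10.24 + 4.84 + 36 + 23.04 + 0.04 + 25 + 9 + 7.84 = 116
s = √(116/6) = √19.3333 ≈ 4.40

s = 4.40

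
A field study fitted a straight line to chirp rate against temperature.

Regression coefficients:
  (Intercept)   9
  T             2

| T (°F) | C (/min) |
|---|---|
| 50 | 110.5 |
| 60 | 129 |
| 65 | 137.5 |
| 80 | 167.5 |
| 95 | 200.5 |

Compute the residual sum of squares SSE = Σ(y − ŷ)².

T=50: Ĉ = 9 + 2·50 = 109; r = 110.5 − 109 = 1.5
T=60: Ĉ = 9 + 2·60 = 129; r = 129 − 129 = 0
T=65: Ĉ = 9 + 2·65 = 139; r = 137.5 − 139 = -1.5
T=80: Ĉ = 9 + 2·80 = 169; r = 167.5 − 169 = -1.5
T=95: Ĉ = 9 + 2·95 = 199; r = 200.5 − 199 = 1.5
SSE = 2.25 + 0 + 2.25 + 2.25 + 2.25 = 9

SSE = 9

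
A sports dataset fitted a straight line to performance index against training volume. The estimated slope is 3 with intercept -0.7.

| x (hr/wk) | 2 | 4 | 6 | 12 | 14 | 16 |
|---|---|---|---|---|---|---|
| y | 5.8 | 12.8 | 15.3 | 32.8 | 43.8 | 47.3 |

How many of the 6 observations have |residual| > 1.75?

x=2: ŷ = -0.7 + 3·2 = 5.3; r = 5.8 − 5.3 = 0.5
x=4: ŷ = -0.7 + 3·4 = 11.3; r = 12.8 − 11.3 = 1.5
x=6: ŷ = -0.7 + 3·6 = 17.3; r = 15.3 − 17.3 = -2
x=12: ŷ = -0.7 + 3·12 = 35.3; r = 32.8 − 35.3 = -2.5
x=14: ŷ = -0.7 + 3·14 = 41.3; r = 43.8 − 41.3 = 2.5
x=16: ŷ = -0.7 + 3·16 = 47.3; r = 47.3 − 47.3 = 0
|r| > 1.75: x=6 (|r|=2), x=12 (|r|=2.5), x=14 (|r|=2.5) → 3

3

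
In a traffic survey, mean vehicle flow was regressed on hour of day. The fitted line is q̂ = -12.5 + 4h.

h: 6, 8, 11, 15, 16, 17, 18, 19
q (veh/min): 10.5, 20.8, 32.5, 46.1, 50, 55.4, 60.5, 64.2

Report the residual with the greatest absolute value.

e = -1.5

h=6: q̂ = -12.5 + 4·6 = 11.5; e = 10.5 − 11.5 = -1
h=8: q̂ = -12.5 + 4·8 = 19.5; e = 20.8 − 19.5 = 1.3
h=11: q̂ = -12.5 + 4·11 = 31.5; e = 32.5 − 31.5 = 1
h=15: q̂ = -12.5 + 4·15 = 47.5; e = 46.1 − 47.5 = -1.4
h=16: q̂ = -12.5 + 4·16 = 51.5; e = 50 − 51.5 = -1.5
h=17: q̂ = -12.5 + 4·17 = 55.5; e = 55.4 − 55.5 = -0.1
h=18: q̂ = -12.5 + 4·18 = 59.5; e = 60.5 − 59.5 = 1
h=19: q̂ = -12.5 + 4·19 = 63.5; e = 64.2 − 63.5 = 0.7
Largest |e| is 1.5 at h = 16, residual -1.5.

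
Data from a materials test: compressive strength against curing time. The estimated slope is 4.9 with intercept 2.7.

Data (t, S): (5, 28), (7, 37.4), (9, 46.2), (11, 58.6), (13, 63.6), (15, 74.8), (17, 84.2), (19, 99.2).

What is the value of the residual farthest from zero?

r = 3.4

t=5: Ŝ = 2.7 + 4.9·5 = 27.2; r = 28 − 27.2 = 0.8
t=7: Ŝ = 2.7 + 4.9·7 = 37; r = 37.4 − 37 = 0.4
t=9: Ŝ = 2.7 + 4.9·9 = 46.8; r = 46.2 − 46.8 = -0.6
t=11: Ŝ = 2.7 + 4.9·11 = 56.6; r = 58.6 − 56.6 = 2
t=13: Ŝ = 2.7 + 4.9·13 = 66.4; r = 63.6 − 66.4 = -2.8
t=15: Ŝ = 2.7 + 4.9·15 = 76.2; r = 74.8 − 76.2 = -1.4
t=17: Ŝ = 2.7 + 4.9·17 = 86; r = 84.2 − 86 = -1.8
t=19: Ŝ = 2.7 + 4.9·19 = 95.8; r = 99.2 − 95.8 = 3.4
Largest |r| is 3.4 at t = 19, residual 3.4.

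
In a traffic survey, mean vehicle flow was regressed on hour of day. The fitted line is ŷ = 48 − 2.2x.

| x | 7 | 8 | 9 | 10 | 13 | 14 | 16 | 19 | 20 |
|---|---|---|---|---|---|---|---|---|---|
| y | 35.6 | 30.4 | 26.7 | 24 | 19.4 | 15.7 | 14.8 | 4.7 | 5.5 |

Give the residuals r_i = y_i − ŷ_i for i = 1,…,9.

3, 0, -1.5, -2, 0, -1.5, 2, -1.5, 1.5

x=7: ŷ = 48 − 2.2·7 = 32.6; r = 35.6 − 32.6 = 3
x=8: ŷ = 48 − 2.2·8 = 30.4; r = 30.4 − 30.4 = 0
x=9: ŷ = 48 − 2.2·9 = 28.2; r = 26.7 − 28.2 = -1.5
x=10: ŷ = 48 − 2.2·10 = 26; r = 24 − 26 = -2
x=13: ŷ = 48 − 2.2·13 = 19.4; r = 19.4 − 19.4 = 0
x=14: ŷ = 48 − 2.2·14 = 17.2; r = 15.7 − 17.2 = -1.5
x=16: ŷ = 48 − 2.2·16 = 12.8; r = 14.8 − 12.8 = 2
x=19: ŷ = 48 − 2.2·19 = 6.2; r = 4.7 − 6.2 = -1.5
x=20: ŷ = 48 − 2.2·20 = 4; r = 5.5 − 4 = 1.5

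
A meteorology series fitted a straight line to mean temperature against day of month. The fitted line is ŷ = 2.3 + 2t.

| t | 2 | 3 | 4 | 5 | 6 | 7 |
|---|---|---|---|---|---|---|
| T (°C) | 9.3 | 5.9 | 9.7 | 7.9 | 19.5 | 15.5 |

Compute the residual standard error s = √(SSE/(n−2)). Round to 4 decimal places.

t=2: ŷ = 2.3 + 2·2 = 6.3; e = 9.3 − 6.3 = 3
t=3: ŷ = 2.3 + 2·3 = 8.3; e = 5.9 − 8.3 = -2.4
t=4: ŷ = 2.3 + 2·4 = 10.3; e = 9.7 − 10.3 = -0.6
t=5: ŷ = 2.3 + 2·5 = 12.3; e = 7.9 − 12.3 = -4.4
t=6: ŷ = 2.3 + 2·6 = 14.3; e = 19.5 − 14.3 = 5.2
t=7: ŷ = 2.3 + 2·7 = 16.3; e = 15.5 − 16.3 = -0.8
SSE = 9 + 5.76 + 0.36 + 19.36 + 27.04 + 0.64 = 62.16
s = √(62.16/4) = √15.54 ≈ 3.9421

s = 3.9421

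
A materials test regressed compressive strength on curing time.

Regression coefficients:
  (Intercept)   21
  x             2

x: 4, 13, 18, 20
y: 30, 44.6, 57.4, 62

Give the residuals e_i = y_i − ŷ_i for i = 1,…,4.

1, -2.4, 0.4, 1

x=4: ŷ = 21 + 2·4 = 29; e = 30 − 29 = 1
x=13: ŷ = 21 + 2·13 = 47; e = 44.6 − 47 = -2.4
x=18: ŷ = 21 + 2·18 = 57; e = 57.4 − 57 = 0.4
x=20: ŷ = 21 + 2·20 = 61; e = 62 − 61 = 1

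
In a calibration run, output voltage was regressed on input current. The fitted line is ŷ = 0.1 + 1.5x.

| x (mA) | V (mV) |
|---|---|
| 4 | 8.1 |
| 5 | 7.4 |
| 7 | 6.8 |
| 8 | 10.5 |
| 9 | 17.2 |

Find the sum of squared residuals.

x=4: ŷ = 0.1 + 1.5·4 = 6.1; r = 8.1 − 6.1 = 2
x=5: ŷ = 0.1 + 1.5·5 = 7.6; r = 7.4 − 7.6 = -0.2
x=7: ŷ = 0.1 + 1.5·7 = 10.6; r = 6.8 − 10.6 = -3.8
x=8: ŷ = 0.1 + 1.5·8 = 12.1; r = 10.5 − 12.1 = -1.6
x=9: ŷ = 0.1 + 1.5·9 = 13.6; r = 17.2 − 13.6 = 3.6
SSE = 4 + 0.04 + 14.44 + 2.56 + 12.96 = 34

SSE = 34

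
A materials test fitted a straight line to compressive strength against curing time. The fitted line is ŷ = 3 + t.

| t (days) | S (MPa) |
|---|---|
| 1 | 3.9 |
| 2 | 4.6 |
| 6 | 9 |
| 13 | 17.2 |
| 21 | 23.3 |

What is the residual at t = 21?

e = -0.7

ŷ = 3 + 21 = 24
e = 23.3 − 24 = -0.7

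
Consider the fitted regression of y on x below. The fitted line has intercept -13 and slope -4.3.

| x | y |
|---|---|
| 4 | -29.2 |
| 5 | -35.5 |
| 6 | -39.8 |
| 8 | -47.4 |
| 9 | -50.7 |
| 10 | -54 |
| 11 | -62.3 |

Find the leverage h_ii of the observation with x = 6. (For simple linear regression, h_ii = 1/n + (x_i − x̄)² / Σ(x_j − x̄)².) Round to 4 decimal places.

x̄ = (4 + 5 + 6 + 8 + 9 + 10 + 11)/7 = 7.57143
Σ(x − x̄)² = 12.7551 + 6.61224 + 2.46939 + 0.183673 + 2.04082 + 5.89796 + 11.7551 = 41.7143
h = 1/7 + (-1.57143)²/41.7143 = 0.142857 + 0.0591977 = 0.2021

h = 0.2021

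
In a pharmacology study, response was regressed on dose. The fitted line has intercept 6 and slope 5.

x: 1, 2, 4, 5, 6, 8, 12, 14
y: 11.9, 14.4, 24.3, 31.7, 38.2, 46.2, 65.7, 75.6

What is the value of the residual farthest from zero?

e = 2.2

x=1: ŷ = 6 + 5·1 = 11; e = 11.9 − 11 = 0.9
x=2: ŷ = 6 + 5·2 = 16; e = 14.4 − 16 = -1.6
x=4: ŷ = 6 + 5·4 = 26; e = 24.3 − 26 = -1.7
x=5: ŷ = 6 + 5·5 = 31; e = 31.7 − 31 = 0.7
x=6: ŷ = 6 + 5·6 = 36; e = 38.2 − 36 = 2.2
x=8: ŷ = 6 + 5·8 = 46; e = 46.2 − 46 = 0.2
x=12: ŷ = 6 + 5·12 = 66; e = 65.7 − 66 = -0.3
x=14: ŷ = 6 + 5·14 = 76; e = 75.6 − 76 = -0.4
Largest |e| is 2.2 at x = 6, residual 2.2.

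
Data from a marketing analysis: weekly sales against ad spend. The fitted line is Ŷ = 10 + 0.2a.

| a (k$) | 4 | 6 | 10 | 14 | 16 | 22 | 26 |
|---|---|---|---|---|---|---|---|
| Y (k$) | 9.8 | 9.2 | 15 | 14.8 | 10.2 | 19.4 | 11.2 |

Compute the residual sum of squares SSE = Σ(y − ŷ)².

a=4: Ŷ = 10 + 0.2·4 = 10.8; e = 9.8 − 10.8 = -1
a=6: Ŷ = 10 + 0.2·6 = 11.2; e = 9.2 − 11.2 = -2
a=10: Ŷ = 10 + 0.2·10 = 12; e = 15 − 12 = 3
a=14: Ŷ = 10 + 0.2·14 = 12.8; e = 14.8 − 12.8 = 2
a=16: Ŷ = 10 + 0.2·16 = 13.2; e = 10.2 − 13.2 = -3
a=22: Ŷ = 10 + 0.2·22 = 14.4; e = 19.4 − 14.4 = 5
a=26: Ŷ = 10 + 0.2·26 = 15.2; e = 11.2 − 15.2 = -4
SSE = 1 + 4 + 9 + 4 + 9 + 25 + 16 = 68

SSE = 68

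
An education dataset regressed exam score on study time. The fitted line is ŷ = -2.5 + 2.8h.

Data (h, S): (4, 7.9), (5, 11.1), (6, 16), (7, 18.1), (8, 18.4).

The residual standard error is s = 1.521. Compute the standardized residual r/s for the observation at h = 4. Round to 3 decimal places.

-0.526

ŷ = -2.5 + 2.8·4 = 8.7
r = 7.9 − 8.7 = -0.8
r/s = -0.8 / 1.521 = -0.526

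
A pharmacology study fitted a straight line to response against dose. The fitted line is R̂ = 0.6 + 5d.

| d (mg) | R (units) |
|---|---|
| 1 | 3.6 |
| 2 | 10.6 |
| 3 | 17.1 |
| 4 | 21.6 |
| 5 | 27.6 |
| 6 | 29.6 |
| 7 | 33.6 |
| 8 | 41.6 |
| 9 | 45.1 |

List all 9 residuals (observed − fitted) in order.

-2, 0, 1.5, 1, 2, -1, -2, 1, -0.5

d=1: R̂ = 0.6 + 5·1 = 5.6; e = 3.6 − 5.6 = -2
d=2: R̂ = 0.6 + 5·2 = 10.6; e = 10.6 − 10.6 = 0
d=3: R̂ = 0.6 + 5·3 = 15.6; e = 17.1 − 15.6 = 1.5
d=4: R̂ = 0.6 + 5·4 = 20.6; e = 21.6 − 20.6 = 1
d=5: R̂ = 0.6 + 5·5 = 25.6; e = 27.6 − 25.6 = 2
d=6: R̂ = 0.6 + 5·6 = 30.6; e = 29.6 − 30.6 = -1
d=7: R̂ = 0.6 + 5·7 = 35.6; e = 33.6 − 35.6 = -2
d=8: R̂ = 0.6 + 5·8 = 40.6; e = 41.6 − 40.6 = 1
d=9: R̂ = 0.6 + 5·9 = 45.6; e = 45.1 − 45.6 = -0.5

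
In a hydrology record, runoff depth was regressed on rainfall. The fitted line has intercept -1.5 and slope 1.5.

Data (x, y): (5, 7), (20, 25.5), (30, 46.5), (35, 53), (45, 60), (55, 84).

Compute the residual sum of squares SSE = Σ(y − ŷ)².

SSE = 68

x=5: ŷ = -1.5 + 1.5·5 = 6; r = 7 − 6 = 1
x=20: ŷ = -1.5 + 1.5·20 = 28.5; r = 25.5 − 28.5 = -3
x=30: ŷ = -1.5 + 1.5·30 = 43.5; r = 46.5 − 43.5 = 3
x=35: ŷ = -1.5 + 1.5·35 = 51; r = 53 − 51 = 2
x=45: ŷ = -1.5 + 1.5·45 = 66; r = 60 − 66 = -6
x=55: ŷ = -1.5 + 1.5·55 = 81; r = 84 − 81 = 3
SSE = 1 + 9 + 9 + 4 + 36 + 9 = 68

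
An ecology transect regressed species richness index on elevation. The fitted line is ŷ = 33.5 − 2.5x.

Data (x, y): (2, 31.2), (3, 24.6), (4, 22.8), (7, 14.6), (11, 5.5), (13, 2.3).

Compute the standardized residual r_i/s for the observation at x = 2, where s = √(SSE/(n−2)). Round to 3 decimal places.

x=2: ŷ = 33.5 − 2.5·2 = 28.5; r = 31.2 − 28.5 = 2.7
x=3: ŷ = 33.5 − 2.5·3 = 26; r = 24.6 − 26 = -1.4
x=4: ŷ = 33.5 − 2.5·4 = 23.5; r = 22.8 − 23.5 = -0.7
x=7: ŷ = 33.5 − 2.5·7 = 16; r = 14.6 − 16 = -1.4
x=11: ŷ = 33.5 − 2.5·11 = 6; r = 5.5 − 6 = -0.5
x=13: ŷ = 33.5 − 2.5·13 = 1; r = 2.3 − 1 = 1.3
SSE = 7.29 + 1.96 + 0.49 + 1.96 + 0.25 + 1.69 = 13.64
s = √(13.64/4) = 1.84662
r/s = 2.7 / 1.84662 = 1.462

1.462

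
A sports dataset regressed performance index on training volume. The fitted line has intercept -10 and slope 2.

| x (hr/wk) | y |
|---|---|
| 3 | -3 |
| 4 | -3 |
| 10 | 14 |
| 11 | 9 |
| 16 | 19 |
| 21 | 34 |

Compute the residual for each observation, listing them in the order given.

1, -1, 4, -3, -3, 2

x=3: ŷ = -10 + 2·3 = -4; r = -3 − (-4) = 1
x=4: ŷ = -10 + 2·4 = -2; r = -3 − (-2) = -1
x=10: ŷ = -10 + 2·10 = 10; r = 14 − 10 = 4
x=11: ŷ = -10 + 2·11 = 12; r = 9 − 12 = -3
x=16: ŷ = -10 + 2·16 = 22; r = 19 − 22 = -3
x=21: ŷ = -10 + 2·21 = 32; r = 34 − 32 = 2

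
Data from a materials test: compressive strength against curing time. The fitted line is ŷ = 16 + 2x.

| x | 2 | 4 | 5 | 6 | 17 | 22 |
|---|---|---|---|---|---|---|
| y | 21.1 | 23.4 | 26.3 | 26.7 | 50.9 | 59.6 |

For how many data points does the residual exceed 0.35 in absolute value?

5

x=2: ŷ = 16 + 2·2 = 20; r = 21.1 − 20 = 1.1
x=4: ŷ = 16 + 2·4 = 24; r = 23.4 − 24 = -0.6
x=5: ŷ = 16 + 2·5 = 26; r = 26.3 − 26 = 0.3
x=6: ŷ = 16 + 2·6 = 28; r = 26.7 − 28 = -1.3
x=17: ŷ = 16 + 2·17 = 50; r = 50.9 − 50 = 0.9
x=22: ŷ = 16 + 2·22 = 60; r = 59.6 − 60 = -0.4
|r| > 0.35: x=2 (|r|=1.1), x=4 (|r|=0.6), x=6 (|r|=1.3), x=17 (|r|=0.9), x=22 (|r|=0.4) → 5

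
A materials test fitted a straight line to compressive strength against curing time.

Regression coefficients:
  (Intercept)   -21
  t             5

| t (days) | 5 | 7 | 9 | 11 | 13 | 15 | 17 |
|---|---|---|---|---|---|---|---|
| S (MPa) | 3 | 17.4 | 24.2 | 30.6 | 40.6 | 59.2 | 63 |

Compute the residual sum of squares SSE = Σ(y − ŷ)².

t=5: ŷ = -21 + 5·5 = 4; e = 3 − 4 = -1
t=7: ŷ = -21 + 5·7 = 14; e = 17.4 − 14 = 3.4
t=9: ŷ = -21 + 5·9 = 24; e = 24.2 − 24 = 0.2
t=11: ŷ = -21 + 5·11 = 34; e = 30.6 − 34 = -3.4
t=13: ŷ = -21 + 5·13 = 44; e = 40.6 − 44 = -3.4
t=15: ŷ = -21 + 5·15 = 54; e = 59.2 − 54 = 5.2
t=17: ŷ = -21 + 5·17 = 64; e = 63 − 64 = -1
SSE = 1 + 11.56 + 0.04 + 11.56 + 11.56 + 27.04 + 1 = 63.76

SSE = 63.76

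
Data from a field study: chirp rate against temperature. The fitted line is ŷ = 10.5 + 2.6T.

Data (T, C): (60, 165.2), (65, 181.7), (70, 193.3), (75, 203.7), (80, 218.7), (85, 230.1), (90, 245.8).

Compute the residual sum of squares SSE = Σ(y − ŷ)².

T=60: ŷ = 10.5 + 2.6·60 = 166.5; e = 165.2 − 166.5 = -1.3
T=65: ŷ = 10.5 + 2.6·65 = 179.5; e = 181.7 − 179.5 = 2.2
T=70: ŷ = 10.5 + 2.6·70 = 192.5; e = 193.3 − 192.5 = 0.8
T=75: ŷ = 10.5 + 2.6·75 = 205.5; e = 203.7 − 205.5 = -1.8
T=80: ŷ = 10.5 + 2.6·80 = 218.5; e = 218.7 − 218.5 = 0.2
T=85: ŷ = 10.5 + 2.6·85 = 231.5; e = 230.1 − 231.5 = -1.4
T=90: ŷ = 10.5 + 2.6·90 = 244.5; e = 245.8 − 244.5 = 1.3
SSE = 1.69 + 4.84 + 0.64 + 3.24 + 0.04 + 1.96 + 1.69 = 14.1

SSE = 14.1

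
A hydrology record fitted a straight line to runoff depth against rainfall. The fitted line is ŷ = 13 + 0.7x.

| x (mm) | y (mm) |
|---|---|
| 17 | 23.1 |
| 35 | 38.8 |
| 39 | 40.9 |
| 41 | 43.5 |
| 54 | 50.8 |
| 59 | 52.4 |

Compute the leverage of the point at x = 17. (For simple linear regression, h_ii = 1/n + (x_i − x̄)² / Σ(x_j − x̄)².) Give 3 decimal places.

x̄ = (17 + 35 + 39 + 41 + 54 + 59)/6 = 40.8333
Σ(x − x̄)² = 568.028 + 34.0278 + 3.36111 + 0.0277778 + 173.361 + 330.028 = 1108.83
h = 1/6 + (-23.8333)²/1108.83 = 0.166667 + 0.512275 = 0.679

h = 0.679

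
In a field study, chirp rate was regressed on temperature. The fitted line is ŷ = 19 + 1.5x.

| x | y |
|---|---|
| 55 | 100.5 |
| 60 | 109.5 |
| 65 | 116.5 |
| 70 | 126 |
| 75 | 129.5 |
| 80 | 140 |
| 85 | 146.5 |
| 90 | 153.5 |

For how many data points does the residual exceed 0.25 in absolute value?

6

x=55: ŷ = 19 + 1.5·55 = 101.5; e = 100.5 − 101.5 = -1
x=60: ŷ = 19 + 1.5·60 = 109; e = 109.5 − 109 = 0.5
x=65: ŷ = 19 + 1.5·65 = 116.5; e = 116.5 − 116.5 = 0
x=70: ŷ = 19 + 1.5·70 = 124; e = 126 − 124 = 2
x=75: ŷ = 19 + 1.5·75 = 131.5; e = 129.5 − 131.5 = -2
x=80: ŷ = 19 + 1.5·80 = 139; e = 140 − 139 = 1
x=85: ŷ = 19 + 1.5·85 = 146.5; e = 146.5 − 146.5 = 0
x=90: ŷ = 19 + 1.5·90 = 154; e = 153.5 − 154 = -0.5
|e| > 0.25: x=55 (|e|=1), x=60 (|e|=0.5), x=70 (|e|=2), x=75 (|e|=2), x=80 (|e|=1), x=90 (|e|=0.5) → 6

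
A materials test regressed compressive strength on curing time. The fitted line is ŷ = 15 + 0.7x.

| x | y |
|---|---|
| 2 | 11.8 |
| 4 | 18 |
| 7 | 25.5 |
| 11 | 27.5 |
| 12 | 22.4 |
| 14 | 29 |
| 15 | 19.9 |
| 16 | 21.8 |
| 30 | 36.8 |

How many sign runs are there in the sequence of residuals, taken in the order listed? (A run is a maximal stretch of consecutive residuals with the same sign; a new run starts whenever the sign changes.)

x=2: ŷ = 15 + 0.7·2 = 16.4; r = 11.8 − 16.4 = -4.6
x=4: ŷ = 15 + 0.7·4 = 17.8; r = 18 − 17.8 = 0.2
x=7: ŷ = 15 + 0.7·7 = 19.9; r = 25.5 − 19.9 = 5.6
x=11: ŷ = 15 + 0.7·11 = 22.7; r = 27.5 − 22.7 = 4.8
x=12: ŷ = 15 + 0.7·12 = 23.4; r = 22.4 − 23.4 = -1
x=14: ŷ = 15 + 0.7·14 = 24.8; r = 29 − 24.8 = 4.2
x=15: ŷ = 15 + 0.7·15 = 25.5; r = 19.9 − 25.5 = -5.6
x=16: ŷ = 15 + 0.7·16 = 26.2; r = 21.8 − 26.2 = -4.4
x=30: ŷ = 15 + 0.7·30 = 36; r = 36.8 − 36 = 0.8
Signs: − + + + − + − − +
Runs: −×1, +×3, −×1, +×1, −×2, +×1 → 6

6 runs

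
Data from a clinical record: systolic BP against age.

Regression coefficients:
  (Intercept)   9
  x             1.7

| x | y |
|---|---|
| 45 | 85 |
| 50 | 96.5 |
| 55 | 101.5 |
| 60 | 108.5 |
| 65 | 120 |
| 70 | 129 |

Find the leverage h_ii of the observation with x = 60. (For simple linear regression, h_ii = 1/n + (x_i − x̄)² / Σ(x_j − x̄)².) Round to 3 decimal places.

x̄ = (45 + 50 + 55 + 60 + 65 + 70)/6 = 57.5
Σ(x − x̄)² = 156.25 + 56.25 + 6.25 + 6.25 + 56.25 + 156.25 = 437.5
h = 1/6 + (2.5)²/437.5 = 0.166667 + 0.0142857 = 0.181

h = 0.181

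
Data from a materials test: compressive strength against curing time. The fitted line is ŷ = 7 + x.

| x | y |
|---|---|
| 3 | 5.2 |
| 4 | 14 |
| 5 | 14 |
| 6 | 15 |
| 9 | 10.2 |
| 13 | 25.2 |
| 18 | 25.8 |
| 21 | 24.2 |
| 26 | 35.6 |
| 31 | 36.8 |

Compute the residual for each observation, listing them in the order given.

-4.8, 3, 2, 2, -5.8, 5.2, 0.8, -3.8, 2.6, -1.2

x=3: ŷ = 7 + 3 = 10; r = 5.2 − 10 = -4.8
x=4: ŷ = 7 + 4 = 11; r = 14 − 11 = 3
x=5: ŷ = 7 + 5 = 12; r = 14 − 12 = 2
x=6: ŷ = 7 + 6 = 13; r = 15 − 13 = 2
x=9: ŷ = 7 + 9 = 16; r = 10.2 − 16 = -5.8
x=13: ŷ = 7 + 13 = 20; r = 25.2 − 20 = 5.2
x=18: ŷ = 7 + 18 = 25; r = 25.8 − 25 = 0.8
x=21: ŷ = 7 + 21 = 28; r = 24.2 − 28 = -3.8
x=26: ŷ = 7 + 26 = 33; r = 35.6 − 33 = 2.6
x=31: ŷ = 7 + 31 = 38; r = 36.8 − 38 = -1.2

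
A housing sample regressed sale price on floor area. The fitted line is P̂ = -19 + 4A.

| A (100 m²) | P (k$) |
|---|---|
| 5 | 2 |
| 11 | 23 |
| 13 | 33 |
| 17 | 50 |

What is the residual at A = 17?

r = 1

P̂ = -19 + 4·17 = 49
r = 50 − 49 = 1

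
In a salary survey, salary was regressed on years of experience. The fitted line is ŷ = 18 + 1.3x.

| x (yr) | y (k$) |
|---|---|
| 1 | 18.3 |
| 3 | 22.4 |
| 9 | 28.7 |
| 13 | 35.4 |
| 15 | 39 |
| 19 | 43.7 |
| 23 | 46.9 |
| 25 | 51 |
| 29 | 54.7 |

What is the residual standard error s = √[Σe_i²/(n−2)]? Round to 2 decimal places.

x=1: ŷ = 18 + 1.3·1 = 19.3; e = 18.3 − 19.3 = -1
x=3: ŷ = 18 + 1.3·3 = 21.9; e = 22.4 − 21.9 = 0.5
x=9: ŷ = 18 + 1.3·9 = 29.7; e = 28.7 − 29.7 = -1
x=13: ŷ = 18 + 1.3·13 = 34.9; e = 35.4 − 34.9 = 0.5
x=15: ŷ = 18 + 1.3·15 = 37.5; e = 39 − 37.5 = 1.5
x=19: ŷ = 18 + 1.3·19 = 42.7; e = 43.7 − 42.7 = 1
x=23: ŷ = 18 + 1.3·23 = 47.9; e = 46.9 − 47.9 = -1
x=25: ŷ = 18 + 1.3·25 = 50.5; e = 51 − 50.5 = 0.5
x=29: ŷ = 18 + 1.3·29 = 55.7; e = 54.7 − 55.7 = -1
SSE = 1 + 0.25 + 1 + 0.25 + 2.25 + 1 + 1 + 0.25 + 1 = 8
s = √(8/7) = √1.14286 ≈ 1.07

s = 1.07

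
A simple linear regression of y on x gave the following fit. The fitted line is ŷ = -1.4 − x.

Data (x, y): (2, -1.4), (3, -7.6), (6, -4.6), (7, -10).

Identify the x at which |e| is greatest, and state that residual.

x=2: ŷ = -1.4 − 2 = -3.4; e = -1.4 − (-3.4) = 2
x=3: ŷ = -1.4 − 3 = -4.4; e = -7.6 − (-4.4) = -3.2
x=6: ŷ = -1.4 − 6 = -7.4; e = -4.6 − (-7.4) = 2.8
x=7: ŷ = -1.4 − 7 = -8.4; e = -10 − (-8.4) = -1.6
Largest |e| is 3.2 at x = 3, residual -3.2.

x = 3, e = -3.2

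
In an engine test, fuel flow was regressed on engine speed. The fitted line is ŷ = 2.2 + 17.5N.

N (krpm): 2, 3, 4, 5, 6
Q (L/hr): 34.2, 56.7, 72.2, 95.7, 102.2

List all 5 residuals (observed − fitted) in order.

N=2: ŷ = 2.2 + 17.5·2 = 37.2; r = 34.2 − 37.2 = -3
N=3: ŷ = 2.2 + 17.5·3 = 54.7; r = 56.7 − 54.7 = 2
N=4: ŷ = 2.2 + 17.5·4 = 72.2; r = 72.2 − 72.2 = 0
N=5: ŷ = 2.2 + 17.5·5 = 89.7; r = 95.7 − 89.7 = 6
N=6: ŷ = 2.2 + 17.5·6 = 107.2; r = 102.2 − 107.2 = -5

-3, 2, 0, 6, -5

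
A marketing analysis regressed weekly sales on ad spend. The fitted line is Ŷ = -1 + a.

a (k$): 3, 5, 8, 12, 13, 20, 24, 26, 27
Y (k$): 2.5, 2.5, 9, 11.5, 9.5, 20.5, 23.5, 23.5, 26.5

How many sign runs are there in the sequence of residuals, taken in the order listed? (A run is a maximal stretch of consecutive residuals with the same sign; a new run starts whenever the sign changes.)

a=3: Ŷ = -1 + 3 = 2; r = 2.5 − 2 = 0.5
a=5: Ŷ = -1 + 5 = 4; r = 2.5 − 4 = -1.5
a=8: Ŷ = -1 + 8 = 7; r = 9 − 7 = 2
a=12: Ŷ = -1 + 12 = 11; r = 11.5 − 11 = 0.5
a=13: Ŷ = -1 + 13 = 12; r = 9.5 − 12 = -2.5
a=20: Ŷ = -1 + 20 = 19; r = 20.5 − 19 = 1.5
a=24: Ŷ = -1 + 24 = 23; r = 23.5 − 23 = 0.5
a=26: Ŷ = -1 + 26 = 25; r = 23.5 − 25 = -1.5
a=27: Ŷ = -1 + 27 = 26; r = 26.5 − 26 = 0.5
Signs: + − + + − + + − +
Runs: +×1, −×1, +×2, −×1, +×2, −×1, +×1 → 7

7 runs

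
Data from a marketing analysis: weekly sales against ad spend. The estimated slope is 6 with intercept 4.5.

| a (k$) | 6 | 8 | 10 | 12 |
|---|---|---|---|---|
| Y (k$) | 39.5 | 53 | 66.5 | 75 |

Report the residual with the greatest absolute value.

a=6: Ŷ = 4.5 + 6·6 = 40.5; r = 39.5 − 40.5 = -1
a=8: Ŷ = 4.5 + 6·8 = 52.5; r = 53 − 52.5 = 0.5
a=10: Ŷ = 4.5 + 6·10 = 64.5; r = 66.5 − 64.5 = 2
a=12: Ŷ = 4.5 + 6·12 = 76.5; r = 75 − 76.5 = -1.5
Largest |r| is 2 at a = 10, residual 2.

r = 2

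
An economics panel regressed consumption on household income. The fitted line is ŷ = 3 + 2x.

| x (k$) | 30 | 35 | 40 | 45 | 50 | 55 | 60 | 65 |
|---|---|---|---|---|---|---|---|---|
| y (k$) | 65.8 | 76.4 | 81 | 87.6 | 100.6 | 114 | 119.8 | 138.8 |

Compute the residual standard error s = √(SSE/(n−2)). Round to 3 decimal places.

s = 4.147

x=30: ŷ = 3 + 2·30 = 63; e = 65.8 − 63 = 2.8
x=35: ŷ = 3 + 2·35 = 73; e = 76.4 − 73 = 3.4
x=40: ŷ = 3 + 2·40 = 83; e = 81 − 83 = -2
x=45: ŷ = 3 + 2·45 = 93; e = 87.6 − 93 = -5.4
x=50: ŷ = 3 + 2·50 = 103; e = 100.6 − 103 = -2.4
x=55: ŷ = 3 + 2·55 = 113; e = 114 − 113 = 1
x=60: ŷ = 3 + 2·60 = 123; e = 119.8 − 123 = -3.2
x=65: ŷ = 3 + 2·65 = 133; e = 138.8 − 133 = 5.8
SSE = 7.84 + 11.56 + 4 + 29.16 + 5.76 + 1 + 10.24 + 33.64 = 103.2
s = √(103.2/6) = √17.2 ≈ 4.147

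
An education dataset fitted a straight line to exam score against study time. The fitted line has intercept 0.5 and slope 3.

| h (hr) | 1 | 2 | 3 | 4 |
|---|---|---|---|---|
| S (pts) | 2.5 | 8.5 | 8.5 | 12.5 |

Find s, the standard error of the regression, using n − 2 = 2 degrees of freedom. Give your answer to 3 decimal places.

s = 1.732

h=1: ŷ = 0.5 + 3·1 = 3.5; e = 2.5 − 3.5 = -1
h=2: ŷ = 0.5 + 3·2 = 6.5; e = 8.5 − 6.5 = 2
h=3: ŷ = 0.5 + 3·3 = 9.5; e = 8.5 − 9.5 = -1
h=4: ŷ = 0.5 + 3·4 = 12.5; e = 12.5 − 12.5 = 0
SSE = 1 + 4 + 1 + 0 = 6
s = √(6/2) = √3 ≈ 1.732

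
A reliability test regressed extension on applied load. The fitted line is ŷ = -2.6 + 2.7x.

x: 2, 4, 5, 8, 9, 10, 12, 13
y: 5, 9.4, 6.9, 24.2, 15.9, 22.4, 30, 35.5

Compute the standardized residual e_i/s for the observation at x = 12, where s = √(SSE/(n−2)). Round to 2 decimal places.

0.05

x=2: ŷ = -2.6 + 2.7·2 = 2.8; e = 5 − 2.8 = 2.2
x=4: ŷ = -2.6 + 2.7·4 = 8.2; e = 9.4 − 8.2 = 1.2
x=5: ŷ = -2.6 + 2.7·5 = 10.9; e = 6.9 − 10.9 = -4
x=8: ŷ = -2.6 + 2.7·8 = 19; e = 24.2 − 19 = 5.2
x=9: ŷ = -2.6 + 2.7·9 = 21.7; e = 15.9 − 21.7 = -5.8
x=10: ŷ = -2.6 + 2.7·10 = 24.4; e = 22.4 − 24.4 = -2
x=12: ŷ = -2.6 + 2.7·12 = 29.8; e = 30 − 29.8 = 0.2
x=13: ŷ = -2.6 + 2.7·13 = 32.5; e = 35.5 − 32.5 = 3
SSE = 4.84 + 1.44 + 16 + 27.04 + 33.64 + 4 + 0.04 + 9 = 96
s = √(96/6) = 4
e/s = 0.2 / 4 = 0.05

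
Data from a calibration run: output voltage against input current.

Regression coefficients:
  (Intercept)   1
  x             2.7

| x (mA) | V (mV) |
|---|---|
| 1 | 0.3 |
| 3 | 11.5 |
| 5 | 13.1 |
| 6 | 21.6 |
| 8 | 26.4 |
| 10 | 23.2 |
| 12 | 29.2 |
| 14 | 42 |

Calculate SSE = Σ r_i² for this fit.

SSE = 104

x=1: V̂ = 1 + 2.7·1 = 3.7; r = 0.3 − 3.7 = -3.4
x=3: V̂ = 1 + 2.7·3 = 9.1; r = 11.5 − 9.1 = 2.4
x=5: V̂ = 1 + 2.7·5 = 14.5; r = 13.1 − 14.5 = -1.4
x=6: V̂ = 1 + 2.7·6 = 17.2; r = 21.6 − 17.2 = 4.4
x=8: V̂ = 1 + 2.7·8 = 22.6; r = 26.4 − 22.6 = 3.8
x=10: V̂ = 1 + 2.7·10 = 28; r = 23.2 − 28 = -4.8
x=12: V̂ = 1 + 2.7·12 = 33.4; r = 29.2 − 33.4 = -4.2
x=14: V̂ = 1 + 2.7·14 = 38.8; r = 42 − 38.8 = 3.2
SSE = 11.56 + 5.76 + 1.96 + 19.36 + 14.44 + 23.04 + 17.64 + 10.24 = 104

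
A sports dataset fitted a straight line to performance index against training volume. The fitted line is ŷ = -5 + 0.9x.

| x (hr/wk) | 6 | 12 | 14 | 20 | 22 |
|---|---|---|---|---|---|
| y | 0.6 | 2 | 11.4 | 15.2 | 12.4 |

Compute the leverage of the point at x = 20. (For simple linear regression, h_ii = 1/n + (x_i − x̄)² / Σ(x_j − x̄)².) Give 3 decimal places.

h = 0.364

x̄ = (6 + 12 + 14 + 20 + 22)/5 = 14.8
Σ(x − x̄)² = 77.44 + 7.84 + 0.64 + 27.04 + 51.84 = 164.8
h = 1/5 + (5.2)²/164.8 = 0.2 + 0.164078 = 0.364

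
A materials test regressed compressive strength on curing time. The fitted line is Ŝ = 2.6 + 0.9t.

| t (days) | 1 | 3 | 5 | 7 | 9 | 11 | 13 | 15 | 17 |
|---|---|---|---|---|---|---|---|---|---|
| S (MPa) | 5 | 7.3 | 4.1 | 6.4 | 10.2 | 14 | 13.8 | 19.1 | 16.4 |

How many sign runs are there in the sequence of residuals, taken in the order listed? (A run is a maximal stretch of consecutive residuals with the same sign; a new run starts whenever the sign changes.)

t=1: Ŝ = 2.6 + 0.9·1 = 3.5; r = 5 − 3.5 = 1.5
t=3: Ŝ = 2.6 + 0.9·3 = 5.3; r = 7.3 − 5.3 = 2
t=5: Ŝ = 2.6 + 0.9·5 = 7.1; r = 4.1 − 7.1 = -3
t=7: Ŝ = 2.6 + 0.9·7 = 8.9; r = 6.4 − 8.9 = -2.5
t=9: Ŝ = 2.6 + 0.9·9 = 10.7; r = 10.2 − 10.7 = -0.5
t=11: Ŝ = 2.6 + 0.9·11 = 12.5; r = 14 − 12.5 = 1.5
t=13: Ŝ = 2.6 + 0.9·13 = 14.3; r = 13.8 − 14.3 = -0.5
t=15: Ŝ = 2.6 + 0.9·15 = 16.1; r = 19.1 − 16.1 = 3
t=17: Ŝ = 2.6 + 0.9·17 = 17.9; r = 16.4 − 17.9 = -1.5
Signs: + + − − − + − + −
Runs: +×2, −×3, +×1, −×1, +×1, −×1 → 6

6 runs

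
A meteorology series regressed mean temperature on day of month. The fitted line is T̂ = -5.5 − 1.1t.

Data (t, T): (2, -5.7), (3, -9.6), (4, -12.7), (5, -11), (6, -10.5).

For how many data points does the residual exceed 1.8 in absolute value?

2

t=2: T̂ = -5.5 − 1.1·2 = -7.7; r = -5.7 − (-7.7) = 2
t=3: T̂ = -5.5 − 1.1·3 = -8.8; r = -9.6 − (-8.8) = -0.8
t=4: T̂ = -5.5 − 1.1·4 = -9.9; r = -12.7 − (-9.9) = -2.8
t=5: T̂ = -5.5 − 1.1·5 = -11; r = -11 − (-11) = 0
t=6: T̂ = -5.5 − 1.1·6 = -12.1; r = -10.5 − (-12.1) = 1.6
|r| > 1.8: t=2 (|r|=2), t=4 (|r|=2.8) → 2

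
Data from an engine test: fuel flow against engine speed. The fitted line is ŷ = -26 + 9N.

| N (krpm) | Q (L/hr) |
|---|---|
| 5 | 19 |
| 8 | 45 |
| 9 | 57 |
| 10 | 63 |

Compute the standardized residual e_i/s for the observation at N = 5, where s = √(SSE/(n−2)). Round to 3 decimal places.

0.000

N=5: ŷ = -26 + 9·5 = 19; e = 19 − 19 = 0
N=8: ŷ = -26 + 9·8 = 46; e = 45 − 46 = -1
N=9: ŷ = -26 + 9·9 = 55; e = 57 − 55 = 2
N=10: ŷ = -26 + 9·10 = 64; e = 63 − 64 = -1
SSE = 0 + 1 + 4 + 1 = 6
s = √(6/2) = 1.73205
e/s = 0 / 1.73205 = 0.000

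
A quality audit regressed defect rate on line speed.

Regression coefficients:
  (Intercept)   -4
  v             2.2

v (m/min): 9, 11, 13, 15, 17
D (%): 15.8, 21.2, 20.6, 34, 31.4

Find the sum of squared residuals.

v=9: ŷ = -4 + 2.2·9 = 15.8; e = 15.8 − 15.8 = 0
v=11: ŷ = -4 + 2.2·11 = 20.2; e = 21.2 − 20.2 = 1
v=13: ŷ = -4 + 2.2·13 = 24.6; e = 20.6 − 24.6 = -4
v=15: ŷ = -4 + 2.2·15 = 29; e = 34 − 29 = 5
v=17: ŷ = -4 + 2.2·17 = 33.4; e = 31.4 − 33.4 = -2
SSE = 0 + 1 + 16 + 25 + 4 = 46

SSE = 46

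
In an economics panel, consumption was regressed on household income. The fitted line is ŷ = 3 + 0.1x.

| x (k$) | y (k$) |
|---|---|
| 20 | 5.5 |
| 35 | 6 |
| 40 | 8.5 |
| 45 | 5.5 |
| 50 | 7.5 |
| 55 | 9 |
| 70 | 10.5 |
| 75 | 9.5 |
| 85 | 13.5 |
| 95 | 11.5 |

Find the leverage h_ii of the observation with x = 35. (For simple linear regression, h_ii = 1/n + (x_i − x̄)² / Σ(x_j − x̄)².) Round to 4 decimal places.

x̄ = (20 + 35 + 40 + 45 + 50 + 55 + 70 + 75 + 85 + 95)/10 = 57
Σ(x − x̄)² = 1369 + 484 + 289 + 144 + 49 + 4 + 169 + 324 + 784 + 1444 = 5060
h = 1/10 + (-22)²/5060 = 0.1 + 0.0956522 = 0.1957

h = 0.1957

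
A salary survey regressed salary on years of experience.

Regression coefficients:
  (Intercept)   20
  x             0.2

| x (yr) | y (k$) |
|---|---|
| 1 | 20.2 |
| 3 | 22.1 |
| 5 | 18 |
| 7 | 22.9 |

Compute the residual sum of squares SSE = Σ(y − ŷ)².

SSE = 13.5

x=1: ŷ = 20 + 0.2·1 = 20.2; e = 20.2 − 20.2 = 0
x=3: ŷ = 20 + 0.2·3 = 20.6; e = 22.1 − 20.6 = 1.5
x=5: ŷ = 20 + 0.2·5 = 21; e = 18 − 21 = -3
x=7: ŷ = 20 + 0.2·7 = 21.4; e = 22.9 − 21.4 = 1.5
SSE = 0 + 2.25 + 9 + 2.25 = 13.5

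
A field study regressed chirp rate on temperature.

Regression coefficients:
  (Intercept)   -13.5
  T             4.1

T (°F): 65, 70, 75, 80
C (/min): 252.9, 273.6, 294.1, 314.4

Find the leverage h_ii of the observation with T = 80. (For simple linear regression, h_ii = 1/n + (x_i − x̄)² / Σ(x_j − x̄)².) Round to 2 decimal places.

T̄ = (65 + 70 + 75 + 80)/4 = 72.5
Σ(T − T̄)² = 56.25 + 6.25 + 6.25 + 56.25 = 125
h = 1/4 + (7.5)²/125 = 0.25 + 0.45 = 0.70

h = 0.70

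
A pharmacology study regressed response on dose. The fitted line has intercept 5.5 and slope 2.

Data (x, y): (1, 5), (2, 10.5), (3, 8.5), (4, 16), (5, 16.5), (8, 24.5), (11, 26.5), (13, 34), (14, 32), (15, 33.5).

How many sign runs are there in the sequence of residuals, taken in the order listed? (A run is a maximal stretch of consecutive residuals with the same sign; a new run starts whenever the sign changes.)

7 runs

x=1: ŷ = 5.5 + 2·1 = 7.5; e = 5 − 7.5 = -2.5
x=2: ŷ = 5.5 + 2·2 = 9.5; e = 10.5 − 9.5 = 1
x=3: ŷ = 5.5 + 2·3 = 11.5; e = 8.5 − 11.5 = -3
x=4: ŷ = 5.5 + 2·4 = 13.5; e = 16 − 13.5 = 2.5
x=5: ŷ = 5.5 + 2·5 = 15.5; e = 16.5 − 15.5 = 1
x=8: ŷ = 5.5 + 2·8 = 21.5; e = 24.5 − 21.5 = 3
x=11: ŷ = 5.5 + 2·11 = 27.5; e = 26.5 − 27.5 = -1
x=13: ŷ = 5.5 + 2·13 = 31.5; e = 34 − 31.5 = 2.5
x=14: ŷ = 5.5 + 2·14 = 33.5; e = 32 − 33.5 = -1.5
x=15: ŷ = 5.5 + 2·15 = 35.5; e = 33.5 − 35.5 = -2
Signs: − + − + + + − + − −
Runs: −×1, +×1, −×1, +×3, −×1, +×1, −×2 → 7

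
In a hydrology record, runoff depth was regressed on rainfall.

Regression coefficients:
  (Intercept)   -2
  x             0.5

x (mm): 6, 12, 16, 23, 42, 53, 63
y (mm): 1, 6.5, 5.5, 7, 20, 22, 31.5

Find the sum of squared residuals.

x=6: ŷ = -2 + 0.5·6 = 1; e = 1 − 1 = 0
x=12: ŷ = -2 + 0.5·12 = 4; e = 6.5 − 4 = 2.5
x=16: ŷ = -2 + 0.5·16 = 6; e = 5.5 − 6 = -0.5
x=23: ŷ = -2 + 0.5·23 = 9.5; e = 7 − 9.5 = -2.5
x=42: ŷ = -2 + 0.5·42 = 19; e = 20 − 19 = 1
x=53: ŷ = -2 + 0.5·53 = 24.5; e = 22 − 24.5 = -2.5
x=63: ŷ = -2 + 0.5·63 = 29.5; e = 31.5 − 29.5 = 2
SSE = 0 + 6.25 + 0.25 + 6.25 + 1 + 6.25 + 4 = 24

SSE = 24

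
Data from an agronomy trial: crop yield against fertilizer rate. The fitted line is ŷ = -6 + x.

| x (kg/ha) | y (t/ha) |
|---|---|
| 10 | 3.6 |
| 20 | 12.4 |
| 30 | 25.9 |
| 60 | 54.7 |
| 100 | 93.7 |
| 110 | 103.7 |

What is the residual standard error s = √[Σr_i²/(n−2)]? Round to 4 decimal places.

x=10: ŷ = -6 + 10 = 4; r = 3.6 − 4 = -0.4
x=20: ŷ = -6 + 20 = 14; r = 12.4 − 14 = -1.6
x=30: ŷ = -6 + 30 = 24; r = 25.9 − 24 = 1.9
x=60: ŷ = -6 + 60 = 54; r = 54.7 − 54 = 0.7
x=100: ŷ = -6 + 100 = 94; r = 93.7 − 94 = -0.3
x=110: ŷ = -6 + 110 = 104; r = 103.7 − 104 = -0.3
SSE = 0.16 + 2.56 + 3.61 + 0.49 + 0.09 + 0.09 = 7
s = √(7/4) = √1.75 ≈ 1.3229

s = 1.3229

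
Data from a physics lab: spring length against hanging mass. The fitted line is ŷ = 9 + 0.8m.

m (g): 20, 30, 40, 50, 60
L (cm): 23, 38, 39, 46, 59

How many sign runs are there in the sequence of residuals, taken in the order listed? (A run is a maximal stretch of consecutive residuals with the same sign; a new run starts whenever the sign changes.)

m=20: ŷ = 9 + 0.8·20 = 25; e = 23 − 25 = -2
m=30: ŷ = 9 + 0.8·30 = 33; e = 38 − 33 = 5
m=40: ŷ = 9 + 0.8·40 = 41; e = 39 − 41 = -2
m=50: ŷ = 9 + 0.8·50 = 49; e = 46 − 49 = -3
m=60: ŷ = 9 + 0.8·60 = 57; e = 59 − 57 = 2
Signs: − + − − +
Runs: −×1, +×1, −×2, +×1 → 4

4 runs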